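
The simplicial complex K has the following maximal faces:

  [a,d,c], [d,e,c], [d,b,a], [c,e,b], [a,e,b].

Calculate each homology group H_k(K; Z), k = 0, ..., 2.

Fix the vertex order a < b < c < d < e and write every simplex with vertices in increasing order. Then dim K = 2 and the simplices of K are:

  0-simplices (5): a, b, c, d, e
  1-simplices (10): ab, ac, ad, ae, bc, bd, be, cd, ce, de
  2-simplices (5): abd, abe, acd, bce, cde

so the chain groups are C_0 ≅ Z^5, C_1 ≅ Z^10, C_2 ≅ Z^5.

Boundary ∂_1: C_1 → C_0 is given by ∂[p,q] = [q] − [p]. For instance
  ∂ce = e − c.
As a 5×10 matrix over Z this has rank 4, with invariant factors (1,1,1,1).

Boundary ∂_2: C_2 → C_1 sends each 2-simplex [p,q,r] to [q,r] − [p,r] + [p,q]. For instance
  ∂bce = ce − be + bc,
  ∂cde = de − ce + cd.
The 10×5 boundary matrix has rank 5 and Smith normal form diag(1,1,1,1,1).

From H_k ≅ ker(∂_k) / im(∂_{k+1}) we obtain:

  H_0: rank C_0 − rank ∂_1 = 5 − 4 = 1, and the invariant factors of ∂_1 are all 1, so H_0 ≅ Z.
  H_1: rank ker ∂_1 − rank ∂_2 = (10 − 4) − 5 = 1, and the invariant factors of ∂_2 are all 1, so H_1 ≅ Z.
  H_2: rank ker ∂_2 − rank ∂_3 = (5 − 5) − 0 = 0, and there is no ∂_3, so H_2 ≅ 0.

H_0 ≅ Z,  H_1 ≅ Z,  H_2 = 0.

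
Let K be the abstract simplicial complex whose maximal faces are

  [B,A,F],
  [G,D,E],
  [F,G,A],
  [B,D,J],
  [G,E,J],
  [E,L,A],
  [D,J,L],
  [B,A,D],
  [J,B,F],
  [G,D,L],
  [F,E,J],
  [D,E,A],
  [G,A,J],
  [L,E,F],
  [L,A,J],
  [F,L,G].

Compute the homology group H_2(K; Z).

Order the vertices as A < B < D < E < F < G < J < L. Listing each simplex with vertices in this order, K has dimension 2 with simplices:

  0-simplices (8): A, B, D, E, F, G, J, L
  1-simplices (24): AB, AD, AE, AF, AG, AJ, AL, BD, BF, BJ, DE, DG, DJ, DL, EF, EG, EJ, EL, FG, FJ, FL, GJ, GL, JL
  2-simplices (16): ABD, ABF, ADE, AEL, AFG, AGJ, AJL, BDJ, BFJ, DEG, DGL, DJL, EFJ, EFL, EGJ, FGL

giving chain groups C_0 ≅ Z^8, C_1 ≅ Z^24, C_2 ≅ Z^16.

Boundary ∂_1: C_1 → C_0 sends each edge [p,q] (with p < q) to q − p.
The 8×24 boundary matrix has rank 7 and Smith normal form diag(1,1,1,1,1,1,1).

Boundary ∂_2: C_2 → C_1 acts by ∂[p,q,r] = [q,r] − [p,r] + [p,q]. For instance
  ∂EFL = FL − EL + EF,
  ∂AEL = EL − AL + AE.
As a 24×16 matrix over Z this has rank 15, with invariant factors (1,1,1,1,1,1,1,1,1,1,1,1,1,1,1).

Computing H_k = (kernel of ∂_k) / (image of ∂_{k+1}):

  H_2: rank ker ∂_2 − rank ∂_3 = (16 − 15) − 0 = 1, and there is no ∂_3, so H_2 = Z.

H_2 = Z.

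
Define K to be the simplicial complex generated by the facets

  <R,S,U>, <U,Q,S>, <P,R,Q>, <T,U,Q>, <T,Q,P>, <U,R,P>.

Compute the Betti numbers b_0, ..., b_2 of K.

Fix the vertex order P < Q < R < S < T < U and write every simplex with vertices in increasing order. Then dim K = 2 and the simplices of K are:

  0-simplices (6): P, Q, R, S, T, U
  1-simplices (12): PQ, PR, PT, PU, QR, QS, QT, QU, RS, RU, SU, TU
  2-simplices (6): PQR, PQT, PRU, QSU, QTU, RSU

so the chain groups are C_0 ≅ Z^6, C_1 ≅ Z^12, C_2 ≅ Z^6.

Boundary ∂_1: C_1 → C_0 sends each edge [p,q] (with p < q) to q − p. For instance
  ∂SU = U − S.
As a 6×12 matrix over Z this has rank 5, with invariant factors (1,1,1,1,1).

∂_2: C_2 → C_1 maps a triangle to the signed sum of its edges. For instance
  ∂QTU = TU − QU + QT,
  ∂PRU = RU − PU + PR.
As a 12×6 matrix over Z this has rank 6, with invariant factors (1,1,1,1,1,1).

Computing H_k = (kernel of ∂_k) / (image of ∂_{k+1}):

  H_0: rank C_0 − rank ∂_1 = 6 − 5 = 1, and the invariant factors of ∂_1 are all 1, so H_0 ≅ Z.
  H_1: rank ker ∂_1 − rank ∂_2 = (12 − 5) − 6 = 1, and the invariant factors of ∂_2 are all 1, so H_1 ≅ Z.
  H_2: rank ker ∂_2 − rank ∂_3 = (6 − 6) − 0 = 0, and there is no ∂_3, so H_2 ≅ 0.

As a check, the Euler characteristic is 6 − 12 + 6 = 0, which agrees with 1 − 1 + 0 = 0.

Hence the Betti numbers are b_0 = 1, b_1 = 1, b_2 = 0.

b_0 = 1, b_1 = 1, b_2 = 0.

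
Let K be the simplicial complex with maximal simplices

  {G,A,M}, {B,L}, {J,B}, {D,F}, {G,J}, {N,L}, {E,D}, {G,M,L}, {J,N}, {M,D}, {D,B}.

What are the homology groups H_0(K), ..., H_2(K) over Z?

We work with the vertex ordering A < B < D < E < F < G < J < L < M < N. The simplices of K, each written with vertices in increasing order, are:

  0-simplices (10): A, B, D, E, F, G, J, L, M, N
  1-simplices (14): AG, AM, BD, BJ, BL, DE, DF, DM, GJ, GL, GM, JN, LM, LN
  2-simplices (2): AGM, GLM

Hence C_0 ≅ Z^10, C_1 ≅ Z^14, C_2 ≅ Z^2.

∂_1: C_1 → C_0 is given by ∂[p,q] = [q] − [p].
This gives a 10×14 integer matrix of rank 9; reducing to Smith normal form yields diagonal entries (1,1,1,1,1,1,1,1,1).

The boundary map ∂_2: C_2 → C_1 maps a triangle to the signed sum of its edges. For instance
  ∂AGM = GM − AM + AG,
  ∂GLM = LM − GM + GL.
This gives a 14×2 integer matrix of rank 2; reducing to Smith normal form yields diagonal entries (1,1).

Now H_k = ker ∂_k / im ∂_{k+1}, so:

  H_0: rank C_0 − rank ∂_1 = 10 − 9 = 1, and the invariant factors of ∂_1 are all 1, so H_0 ≅ Z.
  H_1: rank ker ∂_1 − rank ∂_2 = (14 − 9) − 2 = 3, and the invariant factors of ∂_2 are all 1, so H_1 ≅ Z^3.
  H_2: rank ker ∂_2 − rank ∂_3 = (2 − 2) − 0 = 0, and there is no ∂_3, so H_2 ≅ 0.

H_0 ≅ Z,  H_1 ≅ Z^3,  H_2 = 0.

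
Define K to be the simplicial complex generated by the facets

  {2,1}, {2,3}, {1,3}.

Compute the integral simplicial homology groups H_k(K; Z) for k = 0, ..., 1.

Fix the vertex order 1 < 2 < 3 and write every simplex with vertices in increasing order. Then dim K = 1 and the simplices of K are:

  0-simplices (3): [1], [2], [3]
  1-simplices (3): [1,2], [1,3], [2,3]

giving chain groups C_0 ≅ Z^3, C_1 ≅ Z^3.

∂_1: C_1 → C_0 maps an edge to its endpoints' difference, ∂[p,q] = q − p. For instance
  ∂[1,2] = [2] − [1].
This gives a 3×3 integer matrix of rank 2; reducing to Smith normal form yields diagonal entries (1,1).

Computing H_k = (kernel of ∂_k) / (image of ∂_{k+1}):

  H_0: rank C_0 − rank ∂_1 = 3 − 2 = 1, and the invariant factors of ∂_1 are all 1, so H_0 ≅ Z.
  H_1: rank ker ∂_1 − rank ∂_2 = (3 − 2) − 0 = 1, and there is no ∂_2, so H_1 ≅ Z.

H_0 = Z,  H_1 = Z.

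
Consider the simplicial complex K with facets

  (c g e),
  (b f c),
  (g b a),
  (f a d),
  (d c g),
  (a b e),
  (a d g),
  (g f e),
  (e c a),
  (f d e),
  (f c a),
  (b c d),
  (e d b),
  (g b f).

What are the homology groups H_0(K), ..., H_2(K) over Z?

H_0 = Z,  H_1 = Z^2,  H_2 = Z.

Take the total order a < b < c < d < e < f < g on the vertex set. Then K (dimension 2) consists of the simplices:

  0-simplices (7): a, b, c, d, e, f, g
  1-simplices (21): ab, ac, ad, ae, af, ag, bc, bd, be, bf, bg, cd, ce, cf, cg, de, df, dg, ef, eg, fg
  2-simplices (14): abe, abg, ace, acf, adf, adg, bcd, bcf, bde, bfg, cdg, ceg, def, efg

so the chain groups are C_0 ≅ Z^7, C_1 ≅ Z^21, C_2 ≅ Z^14.

∂_1: C_1 → C_0 sends each edge [p,q] (with p < q) to q − p. For instance
  ∂fg = g − f.
The resulting 7×21 matrix has rank 6, and its Smith normal form has invariant factors (1,1,1,1,1,1).

Boundary ∂_2: C_2 → C_1 sends each 2-simplex [p,q,r] to [q,r] − [p,r] + [p,q]. For instance
  ∂bfg = fg − bg + bf,
  ∂abe = be − ae + ab.
The resulting 21×14 matrix has rank 13, and its Smith normal form has invariant factors (1,1,1,1,1,1,1,1,1,1,1,1,1).

Reading off H_k = ker ∂_k / im ∂_{k+1}:

  H_0: rank C_0 − rank ∂_1 = 7 − 6 = 1, and the invariant factors of ∂_1 are all 1, so H_0 ≅ Z.
  H_1: rank ker ∂_1 − rank ∂_2 = (21 − 6) − 13 = 2, and the invariant factors of ∂_2 are all 1, so H_1 ≅ Z^2.
  H_2: rank ker ∂_2 − rank ∂_3 = (14 − 13) − 0 = 1, and there is no ∂_3, so H_2 ≅ Z.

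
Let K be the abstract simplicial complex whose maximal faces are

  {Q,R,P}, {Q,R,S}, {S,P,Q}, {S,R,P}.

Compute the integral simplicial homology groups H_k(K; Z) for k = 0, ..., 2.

H_0 ≅ Z,  H_1 = 0,  H_2 ≅ Z.

We work with the vertex ordering P < Q < R < S. The simplices of K, each written with vertices in increasing order, are:

  0-simplices (4): P, Q, R, S
  1-simplices (6): PQ, PR, PS, QR, QS, RS
  2-simplices (4): PQR, PQS, PRS, QRS

giving chain groups C_0 ≅ Z^4, C_1 ≅ Z^6, C_2 ≅ Z^4.

Boundary ∂_1: C_1 → C_0 sends each edge [p,q] (with p < q) to q − p. For instance
  ∂PS = S − P.
As a 4×6 matrix over Z this has rank 3, with invariant factors (1,1,1).

Boundary ∂_2: C_2 → C_1 maps a triangle to the signed sum of its edges. For instance
  ∂PQR = QR − PR + PQ,
  ∂QRS = RS − QS + QR.
The resulting 6×4 matrix has rank 3, and its Smith normal form has invariant factors (1,1,1).

Computing H_k = (kernel of ∂_k) / (image of ∂_{k+1}):

  H_0: rank C_0 − rank ∂_1 = 4 − 3 = 1, and the invariant factors of ∂_1 are all 1, so H_0 = Z.
  H_1: rank ker ∂_1 − rank ∂_2 = (6 − 3) − 3 = 0, and the invariant factors of ∂_2 are all 1, so H_1 = 0.
  H_2: rank ker ∂_2 − rank ∂_3 = (4 − 3) − 0 = 1, and there is no ∂_3, so H_2 = Z.

As a check, the Euler characteristic is 4 − 6 + 4 = 2, which agrees with 1 − 0 + 1 = 2.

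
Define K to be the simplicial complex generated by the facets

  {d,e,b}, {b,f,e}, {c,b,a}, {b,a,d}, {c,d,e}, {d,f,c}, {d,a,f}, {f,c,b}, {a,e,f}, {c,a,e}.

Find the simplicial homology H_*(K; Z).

H_0 = Z,  H_1 = Z/2,  H_2 = 0.

Fix the vertex order a < b < c < d < e < f and write every simplex with vertices in increasing order. Then dim K = 2 and the simplices of K are:

  0-simplices (6): a, b, c, d, e, f
  1-simplices (15): ab, ac, ad, ae, af, bc, bd, be, bf, cd, ce, cf, de, df, ef
  2-simplices (10): abc, abd, ace, adf, aef, bcf, bde, bef, cde, cdf

giving chain groups C_0 ≅ Z^6, C_1 ≅ Z^15, C_2 ≅ Z^10.

The boundary map ∂_1: C_1 → C_0 is given by ∂[p,q] = [q] − [p].
As a 6×15 matrix over Z this has rank 5, with invariant factors (1,1,1,1,1).

∂_2: C_2 → C_1 maps a triangle to the signed sum of its edges. For instance
  ∂adf = df − af + ad,
  ∂bcf = cf − bf + bc.
This gives a 15×10 integer matrix of rank 10; reducing to Smith normal form yields diagonal entries (1,1,1,1,1,1,1,1,1,2).

Reading off H_k = ker ∂_k / im ∂_{k+1}:

  H_0: rank C_0 − rank ∂_1 = 6 − 5 = 1, and the invariant factors of ∂_1 are all 1, so H_0 ≅ Z.
  H_1: rank ker ∂_1 − rank ∂_2 = (15 − 5) − 10 = 0, and ∂_2 has invariant factor 2 > 1, so H_1 ≅ Z/2.
  H_2: rank ker ∂_2 − rank ∂_3 = (10 − 10) − 0 = 0, and there is no ∂_3, so H_2 ≅ 0.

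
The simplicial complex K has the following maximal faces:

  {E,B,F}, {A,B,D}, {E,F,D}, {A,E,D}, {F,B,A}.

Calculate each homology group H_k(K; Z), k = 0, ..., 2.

Order the vertices as A < B < D < E < F. Listing each simplex with vertices in this order, K has dimension 2 with simplices:

  0-simplices (5): A, B, D, E, F
  1-simplices (10): AB, AD, AE, AF, BD, BE, BF, DE, DF, EF
  2-simplices (5): ABD, ABF, ADE, BEF, DEF

giving chain groups C_0 ≅ Z^5, C_1 ≅ Z^10, C_2 ≅ Z^5.

Boundary ∂_1: C_1 → C_0 sends each edge [p,q] (with p < q) to q − p. For instance
  ∂EF = F − E.
This gives a 5×10 integer matrix of rank 4; reducing to Smith normal form yields diagonal entries (1,1,1,1).

∂_2: C_2 → C_1 acts by ∂[p,q,r] = [q,r] − [p,r] + [p,q]. For instance
  ∂BEF = EF − BF + BE,
  ∂ABF = BF − AF + AB.
The 10×5 boundary matrix has rank 5 and Smith normal form diag(1,1,1,1,1).

Reading off H_k = ker ∂_k / im ∂_{k+1}:

  H_0: rank C_0 − rank ∂_1 = 5 − 4 = 1, and the invariant factors of ∂_1 are all 1, so H_0 ≅ Z.
  H_1: rank ker ∂_1 − rank ∂_2 = (10 − 4) − 5 = 1, and the invariant factors of ∂_2 are all 1, so H_1 ≅ Z.
  H_2: rank ker ∂_2 − rank ∂_3 = (5 − 5) − 0 = 0, and there is no ∂_3, so H_2 ≅ 0.

H_0 ≅ Z,  H_1 ≅ Z,  H_2 = 0.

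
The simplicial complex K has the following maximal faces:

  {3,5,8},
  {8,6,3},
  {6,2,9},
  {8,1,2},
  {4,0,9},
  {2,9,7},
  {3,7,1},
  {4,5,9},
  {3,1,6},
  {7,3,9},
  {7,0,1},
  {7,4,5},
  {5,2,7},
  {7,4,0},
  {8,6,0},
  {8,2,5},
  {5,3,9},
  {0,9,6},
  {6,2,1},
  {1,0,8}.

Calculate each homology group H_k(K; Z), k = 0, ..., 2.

Order the vertices as 0 < 1 < 2 < 3 < 4 < 5 < 6 < 7 < 8 < 9. Listing each simplex with vertices in this order, K has dimension 2 with simplices:

  0-simplices (10): [0], [1], [2], [3], [4], [5], [6], [7], [8], [9]
  1-simplices (30): (30 of them)
  2-simplices (20): (20 of them)

giving chain groups C_0 ≅ Z^10, C_1 ≅ Z^30, C_2 ≅ Z^20.

Boundary ∂_1: C_1 → C_0 maps an edge to its endpoints' difference, ∂[p,q] = q − p. For instance
  ∂[4,5] = [5] − [4].
As a 10×30 matrix over Z this has rank 9, with invariant factors (1,1,1,1,1,1,1,1,1).

∂_2: C_2 → C_1 sends each 2-simplex [p,q,r] to [q,r] − [p,r] + [p,q]. For instance
  ∂[0,4,7] = [4,7] − [0,7] + [0,4],
  ∂[3,7,9] = [7,9] − [3,9] + [3,7].
As a 30×20 matrix over Z this has rank 20, with invariant factors (1,1,1,1,1,1,1,1,1,1,1,1,1,1,1,1,1,1,1,2).

Computing H_k = (kernel of ∂_k) / (image of ∂_{k+1}):

  H_0: rank C_0 − rank ∂_1 = 10 − 9 = 1, and the invariant factors of ∂_1 are all 1, so H_0 ≅ Z.
  H_1: rank ker ∂_1 − rank ∂_2 = (30 − 9) − 20 = 1, and ∂_2 has invariant factor 2 > 1, so H_1 ≅ Z ⊕ Z/2.
  H_2: rank ker ∂_2 − rank ∂_3 = (20 − 20) − 0 = 0, and there is no ∂_3, so H_2 ≅ 0.

H_0 ≅ Z,  H_1 ≅ Z ⊕ Z/2,  H_2 = 0.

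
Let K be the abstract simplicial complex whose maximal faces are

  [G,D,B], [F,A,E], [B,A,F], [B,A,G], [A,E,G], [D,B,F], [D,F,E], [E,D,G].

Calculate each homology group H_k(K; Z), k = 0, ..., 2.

Fix the vertex order A < B < D < E < F < G and write every simplex with vertices in increasing order. Then dim K = 2 and the simplices of K are:

  0-simplices (6): A, B, D, E, F, G
  1-simplices (12): AB, AE, AF, AG, BD, BF, BG, DE, DF, DG, EF, EG
  2-simplices (8): ABF, ABG, AEF, AEG, BDF, BDG, DEF, DEG

so the chain groups are C_0 ≅ Z^6, C_1 ≅ Z^12, C_2 ≅ Z^8.

Boundary ∂_1: C_1 → C_0 sends each edge [p,q] (with p < q) to q − p. For instance
  ∂EF = F − E.
This gives a 6×12 integer matrix of rank 5; reducing to Smith normal form yields diagonal entries (1,1,1,1,1).

Boundary ∂_2: C_2 → C_1 acts by ∂[p,q,r] = [q,r] − [p,r] + [p,q]. For instance
  ∂AEF = EF − AF + AE,
  ∂DEF = EF − DF + DE.
The resulting 12×8 matrix has rank 7, and its Smith normal form has invariant factors (1,1,1,1,1,1,1).

Reading off H_k = ker ∂_k / im ∂_{k+1}:

  H_0: rank C_0 − rank ∂_1 = 6 − 5 = 1, and the invariant factors of ∂_1 are all 1, so H_0 ≅ Z.
  H_1: rank ker ∂_1 − rank ∂_2 = (12 − 5) − 7 = 0, and the invariant factors of ∂_2 are all 1, so H_1 ≅ 0.
  H_2: rank ker ∂_2 − rank ∂_3 = (8 − 7) − 0 = 1, and there is no ∂_3, so H_2 ≅ Z.

H_0 ≅ Z,  H_1 = 0,  H_2 ≅ Z.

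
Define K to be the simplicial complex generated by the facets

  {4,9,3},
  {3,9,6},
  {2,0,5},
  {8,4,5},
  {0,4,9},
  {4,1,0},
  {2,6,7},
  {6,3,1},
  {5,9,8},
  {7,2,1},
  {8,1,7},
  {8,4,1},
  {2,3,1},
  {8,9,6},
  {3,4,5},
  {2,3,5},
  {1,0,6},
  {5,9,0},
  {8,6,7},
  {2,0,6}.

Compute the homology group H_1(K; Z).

H_1 ≅ Z ⊕ Z/2Z.

Take the total order 0 < 1 < 2 < 3 < 4 < 5 < 6 < 7 < 8 < 9 on the vertex set. Then K (dimension 2) consists of the simplices:

  0-simplices (10): [0], [1], [2], [3], [4], [5], [6], [7], [8], [9]
  1-simplices (30): (30 of them)
  2-simplices (20): (20 of them)

giving chain groups C_0 ≅ Z^10, C_1 ≅ Z^30, C_2 ≅ Z^20.

Boundary ∂_1: C_1 → C_0 is given by ∂[p,q] = [q] − [p].
As a 10×30 matrix over Z this has rank 9, with invariant factors (1,1,1,1,1,1,1,1,1).

The boundary map ∂_2: C_2 → C_1 maps a triangle to the signed sum of its edges. For instance
  ∂[4,5,8] = [5,8] − [4,8] + [4,5],
  ∂[3,4,9] = [4,9] − [3,9] + [3,4].
The 30×20 boundary matrix has rank 20 and Smith normal form diag(1,1,1,1,1,1,1,1,1,1,1,1,1,1,1,1,1,1,1,2).

Now H_k = ker ∂_k / im ∂_{k+1}, so:

  H_1: rank ker ∂_1 − rank ∂_2 = (30 − 9) − 20 = 1, and ∂_2 has invariant factor 2 > 1, so H_1 ≅ Z ⊕ Z/2Z.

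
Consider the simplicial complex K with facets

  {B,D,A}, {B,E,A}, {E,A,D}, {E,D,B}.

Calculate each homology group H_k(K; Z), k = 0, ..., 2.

Order the vertices as A < B < D < E. Listing each simplex with vertices in this order, K has dimension 2 with simplices:

  0-simplices (4): A, B, D, E
  1-simplices (6): AB, AD, AE, BD, BE, DE
  2-simplices (4): ABD, ABE, ADE, BDE

so the chain groups are C_0 ≅ Z^4, C_1 ≅ Z^6, C_2 ≅ Z^4.

The boundary map ∂_1: C_1 → C_0 sends each edge [p,q] (with p < q) to q − p.
This gives a 4×6 integer matrix of rank 3; reducing to Smith normal form yields diagonal entries (1,1,1).

∂_2: C_2 → C_1 maps a triangle to the signed sum of its edges. For instance
  ∂BDE = DE − BE + BD,
  ∂ADE = DE − AE + AD.
This gives a 6×4 integer matrix of rank 3; reducing to Smith normal form yields diagonal entries (1,1,1).

From H_k ≅ ker(∂_k) / im(∂_{k+1}) we obtain:

  H_0: rank C_0 − rank ∂_1 = 4 − 3 = 1, and the invariant factors of ∂_1 are all 1, so H_0 = Z.
  H_1: rank ker ∂_1 − rank ∂_2 = (6 − 3) − 3 = 0, and the invariant factors of ∂_2 are all 1, so H_1 = 0.
  H_2: rank ker ∂_2 − rank ∂_3 = (4 − 3) − 0 = 1, and there is no ∂_3, so H_2 = Z.

(K is a triangulation of the 2-sphere S^2.)

H_0 ≅ Z,  H_1 = 0,  H_2 ≅ Z.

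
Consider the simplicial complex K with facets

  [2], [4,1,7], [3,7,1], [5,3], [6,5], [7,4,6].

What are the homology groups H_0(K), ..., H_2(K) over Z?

We work with the vertex ordering 1 < 2 < 3 < 4 < 5 < 6 < 7. The simplices of K, each written with vertices in increasing order, are:

  0-simplices (7): [1], [2], [3], [4], [5], [6], [7]
  1-simplices (9): [1,3], [1,4], [1,7], [3,5], [3,7], [4,6], [4,7], [5,6], [6,7]
  2-simplices (3): [1,3,7], [1,4,7], [4,6,7]

so the chain groups are C_0 ≅ Z^7, C_1 ≅ Z^9, C_2 ≅ Z^3.

∂_1: C_1 → C_0 is given by ∂[p,q] = [q] − [p].
As a 7×9 matrix over Z this has rank 5, with invariant factors (1,1,1,1,1).

∂_2: C_2 → C_1 maps a triangle to the signed sum of its edges. For instance
  ∂[1,4,7] = [4,7] − [1,7] + [1,4],
  ∂[1,3,7] = [3,7] − [1,7] + [1,3].
As a 9×3 matrix over Z this has rank 3, with invariant factors (1,1,1).

From H_k ≅ ker(∂_k) / im(∂_{k+1}) we obtain:

  H_0: rank C_0 − rank ∂_1 = 7 − 5 = 2, and the invariant factors of ∂_1 are all 1, so H_0 = Z^2.
  H_1: rank ker ∂_1 − rank ∂_2 = (9 − 5) − 3 = 1, and the invariant factors of ∂_2 are all 1, so H_1 = Z.
  H_2: rank ker ∂_2 − rank ∂_3 = (3 − 3) − 0 = 0, and there is no ∂_3, so H_2 = 0.

H_0 = Z^2,  H_1 = Z,  H_2 = 0.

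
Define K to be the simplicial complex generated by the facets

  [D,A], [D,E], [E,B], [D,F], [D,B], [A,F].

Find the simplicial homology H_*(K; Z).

Order the vertices as A < B < D < E < F. Listing each simplex with vertices in this order, K has dimension 1 with simplices:

  0-simplices (5): A, B, D, E, F
  1-simplices (6): AD, AF, BD, BE, DE, DF

so the chain groups are C_0 ≅ Z^5, C_1 ≅ Z^6.

The boundary map ∂_1: C_1 → C_0 is given by ∂[p,q] = [q] − [p]. For instance
  ∂AF = F − A.
The 5×6 boundary matrix has rank 4 and Smith normal form diag(1,1,1,1).

Computing H_k = (kernel of ∂_k) / (image of ∂_{k+1}):

  H_0: rank C_0 − rank ∂_1 = 5 − 4 = 1, and the invariant factors of ∂_1 are all 1, so H_0 ≅ Z.
  H_1: rank ker ∂_1 − rank ∂_2 = (6 − 4) − 0 = 2, and there is no ∂_2, so H_1 ≅ Z^2.

H_0 = Z,  H_1 = Z^2.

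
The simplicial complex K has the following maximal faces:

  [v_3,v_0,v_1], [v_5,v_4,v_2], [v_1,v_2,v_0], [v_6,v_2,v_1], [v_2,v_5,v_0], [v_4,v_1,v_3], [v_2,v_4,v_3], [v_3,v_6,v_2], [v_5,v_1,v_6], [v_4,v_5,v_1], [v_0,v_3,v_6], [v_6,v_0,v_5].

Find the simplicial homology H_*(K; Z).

H_0 = Z,  H_1 = Z/2,  H_2 = 0.

We work with the vertex ordering v_0 < v_1 < v_2 < v_3 < v_4 < v_5 < v_6. The simplices of K, each written with vertices in increasing order, are:

  0-simplices (7): [v_0], [v_1], [v_2], [v_3], [v_4], [v_5], [v_6]
  1-simplices (18): (18 of them)
  2-simplices (12): (12 of them)

giving chain groups C_0 ≅ Z^7, C_1 ≅ Z^18, C_2 ≅ Z^12.

The boundary map ∂_1: C_1 → C_0 maps an edge to its endpoints' difference, ∂[p,q] = q − p.
This gives a 7×18 integer matrix of rank 6; reducing to Smith normal form yields diagonal entries (1,1,1,1,1,1).

The boundary map ∂_2: C_2 → C_1 maps a triangle to the signed sum of its edges. For instance
  ∂[v_2,v_4,v_5] = [v_4,v_5] − [v_2,v_5] + [v_2,v_4],
  ∂[v_2,v_3,v_6] = [v_3,v_6] − [v_2,v_6] + [v_2,v_3].
The 18×12 boundary matrix has rank 12 and Smith normal form diag(1,1,1,1,1,1,1,1,1,1,1,2).

Reading off H_k = ker ∂_k / im ∂_{k+1}:

  H_0: rank C_0 − rank ∂_1 = 7 − 6 = 1, and the invariant factors of ∂_1 are all 1, so H_0 ≅ Z.
  H_1: rank ker ∂_1 − rank ∂_2 = (18 − 6) − 12 = 0, and ∂_2 has invariant factor 2 > 1, so H_1 ≅ Z/2.
  H_2: rank ker ∂_2 − rank ∂_3 = (12 − 12) − 0 = 0, and there is no ∂_3, so H_2 ≅ 0.

As a check, the Euler characteristic is 7 − 18 + 12 = 1, which agrees with 1 − 0 + 0 = 1.
(K is a triangulation of the real projective plane RP^2.)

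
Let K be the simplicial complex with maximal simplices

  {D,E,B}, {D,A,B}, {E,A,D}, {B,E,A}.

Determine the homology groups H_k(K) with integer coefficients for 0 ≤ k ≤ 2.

We work with the vertex ordering A < B < D < E. The simplices of K, each written with vertices in increasing order, are:

  0-simplices (4): A, B, D, E
  1-simplices (6): AB, AD, AE, BD, BE, DE
  2-simplices (4): ABD, ABE, ADE, BDE

giving chain groups C_0 ≅ Z^4, C_1 ≅ Z^6, C_2 ≅ Z^4.

∂_1: C_1 → C_0 sends each edge [p,q] (with p < q) to q − p. For instance
  ∂BE = E − B.
This gives a 4×6 integer matrix of rank 3; reducing to Smith normal form yields diagonal entries (1,1,1).

The boundary map ∂_2: C_2 → C_1 acts by ∂[p,q,r] = [q,r] − [p,r] + [p,q]. For instance
  ∂BDE = DE − BE + BD,
  ∂ABD = BD − AD + AB.
The resulting 6×4 matrix has rank 3, and its Smith normal form has invariant factors (1,1,1).

Now H_k = ker ∂_k / im ∂_{k+1}, so:

  H_0: rank C_0 − rank ∂_1 = 4 − 3 = 1, and the invariant factors of ∂_1 are all 1, so H_0 ≅ Z.
  H_1: rank ker ∂_1 − rank ∂_2 = (6 − 3) − 3 = 0, and the invariant factors of ∂_2 are all 1, so H_1 ≅ 0.
  H_2: rank ker ∂_2 − rank ∂_3 = (4 − 3) − 0 = 1, and there is no ∂_3, so H_2 ≅ Z.

As a check, the Euler characteristic is 4 − 6 + 4 = 2, which agrees with 1 − 0 + 1 = 2.
(K is a triangulation of the 2-sphere S^2.)

H_0 ≅ Z,  H_1 = 0,  H_2 ≅ Z.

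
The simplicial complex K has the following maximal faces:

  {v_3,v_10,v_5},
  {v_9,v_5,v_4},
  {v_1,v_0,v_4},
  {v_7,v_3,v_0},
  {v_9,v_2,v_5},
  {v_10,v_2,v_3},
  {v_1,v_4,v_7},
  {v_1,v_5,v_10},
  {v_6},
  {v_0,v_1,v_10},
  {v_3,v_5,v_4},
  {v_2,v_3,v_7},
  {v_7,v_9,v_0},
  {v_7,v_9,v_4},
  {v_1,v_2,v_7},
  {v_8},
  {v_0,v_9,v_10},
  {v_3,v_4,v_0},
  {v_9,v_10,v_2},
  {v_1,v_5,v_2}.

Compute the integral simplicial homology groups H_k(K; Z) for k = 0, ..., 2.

H_0 ≅ Z^3,  H_1 ≅ Z ⊕ Z_2,  H_2 = 0.

Take the total order v_0 < v_1 < v_2 < v_3 < v_4 < v_5 < v_6 < v_7 < v_8 < v_9 < v_10 on the vertex set. Then K (dimension 2) consists of the simplices:

  0-simplices (11): [v_0], [v_1], [v_2], [v_3], [v_4], [v_5], [v_6], [v_7], [v_8], [v_9], [v_10]
  1-simplices (27): (27 of them)
  2-simplices (18): (18 of them)

giving chain groups C_0 ≅ Z^11, C_1 ≅ Z^27, C_2 ≅ Z^18.

Boundary ∂_1: C_1 → C_0 is given by ∂[p,q] = [q] − [p]. For instance
  ∂[v_3,v_10] = [v_10] − [v_3].
The 11×27 boundary matrix has rank 8 and Smith normal form diag(1,1,1,1,1,1,1,1).

∂_2: C_2 → C_1 sends each 2-simplex [p,q,r] to [q,r] − [p,r] + [p,q]. For instance
  ∂[v_2,v_3,v_7] = [v_3,v_7] − [v_2,v_7] + [v_2,v_3],
  ∂[v_0,v_7,v_9] = [v_7,v_9] − [v_0,v_9] + [v_0,v_7].
As a 27×18 matrix over Z this has rank 18, with invariant factors (1,1,1,1,1,1,1,1,1,1,1,1,1,1,1,1,1,2).

Now H_k = ker ∂_k / im ∂_{k+1}, so:

  H_0: rank C_0 − rank ∂_1 = 11 − 8 = 3, and the invariant factors of ∂_1 are all 1, so H_0 = Z^3.
  H_1: rank ker ∂_1 − rank ∂_2 = (27 − 8) − 18 = 1, and ∂_2 has invariant factor 2 > 1, so H_1 = Z ⊕ Z_2.
  H_2: rank ker ∂_2 − rank ∂_3 = (18 − 18) − 0 = 0, and there is no ∂_3, so H_2 = 0.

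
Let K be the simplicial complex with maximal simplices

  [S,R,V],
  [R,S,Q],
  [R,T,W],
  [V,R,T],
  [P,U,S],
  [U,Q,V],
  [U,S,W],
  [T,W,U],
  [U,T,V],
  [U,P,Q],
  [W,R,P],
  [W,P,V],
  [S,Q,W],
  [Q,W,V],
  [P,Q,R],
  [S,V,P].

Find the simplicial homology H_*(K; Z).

H_0 = Z,  H_1 = Z^2,  H_2 = Z.

We work with the vertex ordering P < Q < R < S < T < U < V < W. The simplices of K, each written with vertices in increasing order, are:

  0-simplices (8): P, Q, R, S, T, U, V, W
  1-simplices (24): PQ, PR, PS, PU, PV, PW, QR, QS, QU, QV, QW, RS, RT, RV, RW, SU, SV, SW, TU, TV, TW, UV, UW, VW
  2-simplices (16): PQR, PQU, PRW, PSU, PSV, PVW, QRS, QSW, QUV, QVW, RSV, RTV, RTW, SUW, TUV, TUW

so the chain groups are C_0 ≅ Z^8, C_1 ≅ Z^24, C_2 ≅ Z^16.

Boundary ∂_1: C_1 → C_0 is given by ∂[p,q] = [q] − [p].
As a 8×24 matrix over Z this has rank 7, with invariant factors (1,1,1,1,1,1,1).

The boundary map ∂_2: C_2 → C_1 sends each 2-simplex [p,q,r] to [q,r] − [p,r] + [p,q]. For instance
  ∂RTV = TV − RV + RT,
  ∂PSU = SU − PU + PS.
The resulting 24×16 matrix has rank 15, and its Smith normal form has invariant factors (1,1,1,1,1,1,1,1,1,1,1,1,1,1,1).

Now H_k = ker ∂_k / im ∂_{k+1}, so:

  H_0: rank C_0 − rank ∂_1 = 8 − 7 = 1, and the invariant factors of ∂_1 are all 1, so H_0 ≅ Z.
  H_1: rank ker ∂_1 − rank ∂_2 = (24 − 7) − 15 = 2, and the invariant factors of ∂_2 are all 1, so H_1 ≅ Z^2.
  H_2: rank ker ∂_2 − rank ∂_3 = (16 − 15) − 0 = 1, and there is no ∂_3, so H_2 ≅ Z.

(K is a triangulation of the torus T^2.)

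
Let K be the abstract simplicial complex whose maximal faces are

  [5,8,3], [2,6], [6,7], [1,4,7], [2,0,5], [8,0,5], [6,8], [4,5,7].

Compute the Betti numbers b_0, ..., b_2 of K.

Fix the vertex order 0 < 1 < 2 < 3 < 4 < 5 < 6 < 7 < 8 and write every simplex with vertices in increasing order. Then dim K = 2 and the simplices of K are:

  0-simplices (9): [0], [1], [2], [3], [4], [5], [6], [7], [8]
  1-simplices (15): [0,2], [0,5], [0,8], [1,4], [1,7], [2,5], [2,6], [3,5], [3,8], [4,5], [4,7], [5,7], [5,8], [6,7], [6,8]
  2-simplices (5): [0,2,5], [0,5,8], [1,4,7], [3,5,8], [4,5,7]

giving chain groups C_0 ≅ Z^9, C_1 ≅ Z^15, C_2 ≅ Z^5.

The boundary map ∂_1: C_1 → C_0 sends each edge [p,q] (with p < q) to q − p. For instance
  ∂[5,8] = [8] − [5].
This gives a 9×15 integer matrix of rank 8; reducing to Smith normal form yields diagonal entries (1,1,1,1,1,1,1,1).

The boundary map ∂_2: C_2 → C_1 maps a triangle to the signed sum of its edges. For instance
  ∂[0,2,5] = [2,5] − [0,5] + [0,2],
  ∂[3,5,8] = [5,8] − [3,8] + [3,5].
As a 15×5 matrix over Z this has rank 5, with invariant factors (1,1,1,1,1).

From H_k ≅ ker(∂_k) / im(∂_{k+1}) we obtain:

  H_0: rank C_0 − rank ∂_1 = 9 − 8 = 1, and the invariant factors of ∂_1 are all 1, so H_0 ≅ Z.
  H_1: rank ker ∂_1 − rank ∂_2 = (15 − 8) − 5 = 2, and the invariant factors of ∂_2 are all 1, so H_1 ≅ Z^2.
  H_2: rank ker ∂_2 − rank ∂_3 = (5 − 5) − 0 = 0, and there is no ∂_3, so H_2 ≅ 0.

Hence the Betti numbers are b_0 = 1, b_1 = 2, b_2 = 0.

b_0 = 1, b_1 = 2, b_2 = 0.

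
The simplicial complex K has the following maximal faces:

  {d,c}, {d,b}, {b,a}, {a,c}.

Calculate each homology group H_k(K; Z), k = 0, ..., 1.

Fix the vertex order a < b < c < d and write every simplex with vertices in increasing order. Then dim K = 1 and the simplices of K are:

  0-simplices (4): a, b, c, d
  1-simplices (4): ab, ac, bd, cd

Hence C_0 ≅ Z^4, C_1 ≅ Z^4.

Boundary ∂_1: C_1 → C_0 maps an edge to its endpoints' difference, ∂[p,q] = q − p.
This gives a 4×4 integer matrix of rank 3; reducing to Smith normal form yields diagonal entries (1,1,1).

Now H_k = ker ∂_k / im ∂_{k+1}, so:

  H_0: rank C_0 − rank ∂_1 = 4 − 3 = 1, and the invariant factors of ∂_1 are all 1, so H_0 = Z.
  H_1: rank ker ∂_1 − rank ∂_2 = (4 − 3) − 0 = 1, and there is no ∂_2, so H_1 = Z.

(K is a triangulation of the circle S^1.)

H_0 ≅ Z,  H_1 ≅ Z.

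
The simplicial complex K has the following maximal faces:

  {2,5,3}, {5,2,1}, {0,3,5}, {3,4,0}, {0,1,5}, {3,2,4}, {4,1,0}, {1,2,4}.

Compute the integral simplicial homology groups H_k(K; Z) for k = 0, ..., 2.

Take the total order 0 < 1 < 2 < 3 < 4 < 5 on the vertex set. Then K (dimension 2) consists of the simplices:

  0-simplices (6): [0], [1], [2], [3], [4], [5]
  1-simplices (12): [0,1], [0,3], [0,4], [0,5], [1,2], [1,4], [1,5], [2,3], [2,4], [2,5], [3,4], [3,5]
  2-simplices (8): [0,1,4], [0,1,5], [0,3,4], [0,3,5], [1,2,4], [1,2,5], [2,3,4], [2,3,5]

giving chain groups C_0 ≅ Z^6, C_1 ≅ Z^12, C_2 ≅ Z^8.

∂_1: C_1 → C_0 sends each edge [p,q] (with p < q) to q − p. For instance
  ∂[3,4] = [4] − [3].
The 6×12 boundary matrix has rank 5 and Smith normal form diag(1,1,1,1,1).

∂_2: C_2 → C_1 maps a triangle to the signed sum of its edges. For instance
  ∂[0,1,4] = [1,4] − [0,4] + [0,1],
  ∂[2,3,5] = [3,5] − [2,5] + [2,3].
The resulting 12×8 matrix has rank 7, and its Smith normal form has invariant factors (1,1,1,1,1,1,1).

Now H_k = ker ∂_k / im ∂_{k+1}, so:

  H_0: rank C_0 − rank ∂_1 = 6 − 5 = 1, and the invariant factors of ∂_1 are all 1, so H_0 ≅ Z.
  H_1: rank ker ∂_1 − rank ∂_2 = (12 − 5) − 7 = 0, and the invariant factors of ∂_2 are all 1, so H_1 ≅ 0.
  H_2: rank ker ∂_2 − rank ∂_3 = (8 − 7) − 0 = 1, and there is no ∂_3, so H_2 ≅ Z.

H_0 ≅ Z,  H_1 = 0,  H_2 ≅ Z.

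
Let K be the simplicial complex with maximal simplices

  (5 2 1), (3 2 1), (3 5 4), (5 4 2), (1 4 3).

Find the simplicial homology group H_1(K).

K has 5 vertices, 10 edges, 5 triangles.
rank ∂_1 = 4, rank ∂_2 = 5 ⇒ b_1 = 10 − 4 − 5 = 1; all invariant factors of ∂_2 are 1 so no torsion. So H_1 = Z.

H_1 ≅ Z.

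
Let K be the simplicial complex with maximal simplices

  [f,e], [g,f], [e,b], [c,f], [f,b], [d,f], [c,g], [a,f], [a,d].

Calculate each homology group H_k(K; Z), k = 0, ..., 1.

Take the total order a < b < c < d < e < f < g on the vertex set. Then K (dimension 1) consists of the simplices:

  0-simplices (7): a, b, c, d, e, f, g
  1-simplices (9): ad, af, be, bf, cf, cg, df, ef, fg

Hence C_0 ≅ Z^7, C_1 ≅ Z^9.

Boundary ∂_1: C_1 → C_0 is given by ∂[p,q] = [q] − [p]. For instance
  ∂af = f − a.
This gives a 7×9 integer matrix of rank 6; reducing to Smith normal form yields diagonal entries (1,1,1,1,1,1).

Now H_k = ker ∂_k / im ∂_{k+1}, so:

  H_0: rank C_0 − rank ∂_1 = 7 − 6 = 1, and the invariant factors of ∂_1 are all 1, so H_0 = Z.
  H_1: rank ker ∂_1 − rank ∂_2 = (9 − 6) − 0 = 3, and there is no ∂_2, so H_1 = Z^3.

H_0 ≅ Z,  H_1 ≅ Z^3.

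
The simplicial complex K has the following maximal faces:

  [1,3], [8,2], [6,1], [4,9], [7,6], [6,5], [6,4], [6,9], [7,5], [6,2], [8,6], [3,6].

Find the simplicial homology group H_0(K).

H_0 ≅ Z.

Take the total order 1 < 2 < 3 < 4 < 5 < 6 < 7 < 8 < 9 on the vertex set. Then K (dimension 1) consists of the simplices:

  0-simplices (9): [1], [2], [3], [4], [5], [6], [7], [8], [9]
  1-simplices (12): [1,3], [1,6], [2,6], [2,8], [3,6], [4,6], [4,9], [5,6], [5,7], [6,7], [6,8], [6,9]

giving chain groups C_0 ≅ Z^9, C_1 ≅ Z^12.

The boundary map ∂_1: C_1 → C_0 sends each edge [p,q] (with p < q) to q − p. For instance
  ∂[6,9] = [9] − [6].
This gives a 9×12 integer matrix of rank 8; reducing to Smith normal form yields diagonal entries (1,1,1,1,1,1,1,1).

Reading off H_k = ker ∂_k / im ∂_{k+1}:

  H_0: rank C_0 − rank ∂_1 = 9 − 8 = 1, and the invariant factors of ∂_1 are all 1, so H_0 ≅ Z.

(K is a triangulation of a wedge of 4 circles.)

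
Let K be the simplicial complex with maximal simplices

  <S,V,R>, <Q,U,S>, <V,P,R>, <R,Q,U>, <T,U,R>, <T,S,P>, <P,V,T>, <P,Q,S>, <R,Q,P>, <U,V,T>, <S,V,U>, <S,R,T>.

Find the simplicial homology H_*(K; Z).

H_0 ≅ Z,  H_1 ≅ Z/2,  H_2 = 0.

Fix the vertex order P < Q < R < S < T < U < V and write every simplex with vertices in increasing order. Then dim K = 2 and the simplices of K are:

  0-simplices (7): P, Q, R, S, T, U, V
  1-simplices (18): PQ, PR, PS, PT, PV, QR, QS, QU, RS, RT, RU, RV, ST, SU, SV, TU, TV, UV
  2-simplices (12): PQR, PQS, PRV, PST, PTV, QRU, QSU, RST, RSV, RTU, SUV, TUV

giving chain groups C_0 ≅ Z^7, C_1 ≅ Z^18, C_2 ≅ Z^12.

∂_1: C_1 → C_0 sends each edge [p,q] (with p < q) to q − p.
As a 7×18 matrix over Z this has rank 6, with invariant factors (1,1,1,1,1,1).

Boundary ∂_2: C_2 → C_1 acts by ∂[p,q,r] = [q,r] − [p,r] + [p,q]. For instance
  ∂PTV = TV − PV + PT,
  ∂PQS = QS − PS + PQ.
The resulting 18×12 matrix has rank 12, and its Smith normal form has invariant factors (1,1,1,1,1,1,1,1,1,1,1,2).

Now H_k = ker ∂_k / im ∂_{k+1}, so:

  H_0: rank C_0 − rank ∂_1 = 7 − 6 = 1, and the invariant factors of ∂_1 are all 1, so H_0 ≅ Z.
  H_1: rank ker ∂_1 − rank ∂_2 = (18 − 6) − 12 = 0, and ∂_2 has invariant factor 2 > 1, so H_1 ≅ Z/2.
  H_2: rank ker ∂_2 − rank ∂_3 = (12 − 12) − 0 = 0, and there is no ∂_3, so H_2 ≅ 0.

As a check, the Euler characteristic is 7 − 18 + 12 = 1, which agrees with 1 − 0 + 0 = 1.
(K is a triangulation of the real projective plane RP^2.)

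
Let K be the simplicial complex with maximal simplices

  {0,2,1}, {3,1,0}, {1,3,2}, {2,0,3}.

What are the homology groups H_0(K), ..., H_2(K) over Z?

H_0 ≅ Z,  H_1 = 0,  H_2 ≅ Z.

K has 4 vertices, 6 edges, 4 triangles.
rank ∂_0 = 0, rank ∂_1 = 3 ⇒ b_0 = 4 − 0 − 3 = 1; all invariant factors of ∂_1 are 1 so no torsion. So H_0 = Z.
rank ∂_1 = 3, rank ∂_2 = 3 ⇒ b_1 = 6 − 3 − 3 = 0; all invariant factors of ∂_2 are 1 so no torsion. So H_1 = 0.
rank ∂_2 = 3, rank ∂_3 = 0 ⇒ b_2 = 4 − 3 − 0 = 1. So H_2 = Z.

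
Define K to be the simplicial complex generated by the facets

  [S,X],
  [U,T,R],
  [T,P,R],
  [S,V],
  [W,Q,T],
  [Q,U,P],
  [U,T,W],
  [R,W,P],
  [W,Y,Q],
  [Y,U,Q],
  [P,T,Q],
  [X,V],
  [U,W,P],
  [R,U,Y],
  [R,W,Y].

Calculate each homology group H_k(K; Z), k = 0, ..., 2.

We work with the vertex ordering P < Q < R < S < T < U < V < W < X < Y. The simplices of K, each written with vertices in increasing order, are:

  0-simplices (10): P, Q, R, S, T, U, V, W, X, Y
  1-simplices (21): PQ, PR, PT, PU, PW, QT, QU, QW, QY, RT, RU, RW, RY, SV, SX, TU, TW, UW, UY, VX, WY
  2-simplices (12): PQT, PQU, PRT, PRW, PUW, QTW, QUY, QWY, RTU, RUY, RWY, TUW

Hence C_0 ≅ Z^10, C_1 ≅ Z^21, C_2 ≅ Z^12.

The boundary map ∂_1: C_1 → C_0 maps an edge to its endpoints' difference, ∂[p,q] = q − p.
As a 10×21 matrix over Z this has rank 8, with invariant factors (1,1,1,1,1,1,1,1).

The boundary map ∂_2: C_2 → C_1 maps a triangle to the signed sum of its edges. For instance
  ∂TUW = UW − TW + TU,
  ∂PQT = QT − PT + PQ.
The 21×12 boundary matrix has rank 12 and Smith normal form diag(1,1,1,1,1,1,1,1,1,1,1,2).

From H_k ≅ ker(∂_k) / im(∂_{k+1}) we obtain:

  H_0: rank C_0 − rank ∂_1 = 10 − 8 = 2, and the invariant factors of ∂_1 are all 1, so H_0 ≅ Z^2.
  H_1: rank ker ∂_1 − rank ∂_2 = (21 − 8) − 12 = 1, and ∂_2 has invariant factor 2 > 1, so H_1 ≅ Z ⊕ Z/2.
  H_2: rank ker ∂_2 − rank ∂_3 = (12 − 12) − 0 = 0, and there is no ∂_3, so H_2 ≅ 0.

As a check, the Euler characteristic is 10 − 21 + 12 = 1, which agrees with 2 − 1 + 0 = 1.

H_0 ≅ Z^2,  H_1 ≅ Z ⊕ Z/2,  H_2 = 0.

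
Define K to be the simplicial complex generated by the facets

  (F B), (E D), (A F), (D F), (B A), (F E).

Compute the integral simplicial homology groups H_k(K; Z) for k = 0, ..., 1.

We work with the vertex ordering A < B < D < E < F. The simplices of K, each written with vertices in increasing order, are:

  0-simplices (5): A, B, D, E, F
  1-simplices (6): AB, AF, BF, DE, DF, EF

Hence C_0 ≅ Z^5, C_1 ≅ Z^6.

The boundary map ∂_1: C_1 → C_0 sends each edge [p,q] (with p < q) to q − p. For instance
  ∂BF = F − B.
The resulting 5×6 matrix has rank 4, and its Smith normal form has invariant factors (1,1,1,1).

Computing H_k = (kernel of ∂_k) / (image of ∂_{k+1}):

  H_0: rank C_0 − rank ∂_1 = 5 − 4 = 1, and the invariant factors of ∂_1 are all 1, so H_0 ≅ Z.
  H_1: rank ker ∂_1 − rank ∂_2 = (6 − 4) − 0 = 2, and there is no ∂_2, so H_1 ≅ Z^2.

(K is a triangulation of a wedge of 2 circles.)

H_0 ≅ Z,  H_1 ≅ Z^2.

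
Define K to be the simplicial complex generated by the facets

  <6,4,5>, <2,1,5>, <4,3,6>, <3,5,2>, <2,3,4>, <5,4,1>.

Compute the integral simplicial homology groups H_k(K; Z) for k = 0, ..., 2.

Take the total order 1 < 2 < 3 < 4 < 5 < 6 on the vertex set. Then K (dimension 2) consists of the simplices:

  0-simplices (6): [1], [2], [3], [4], [5], [6]
  1-simplices (12): [1,2], [1,4], [1,5], [2,3], [2,4], [2,5], [3,4], [3,5], [3,6], [4,5], [4,6], [5,6]
  2-simplices (6): [1,2,5], [1,4,5], [2,3,4], [2,3,5], [3,4,6], [4,5,6]

Hence C_0 ≅ Z^6, C_1 ≅ Z^12, C_2 ≅ Z^6.

∂_1: C_1 → C_0 maps an edge to its endpoints' difference, ∂[p,q] = q − p.
This gives a 6×12 integer matrix of rank 5; reducing to Smith normal form yields diagonal entries (1,1,1,1,1).

Boundary ∂_2: C_2 → C_1 sends each 2-simplex [p,q,r] to [q,r] − [p,r] + [p,q]. For instance
  ∂[2,3,5] = [3,5] − [2,5] + [2,3],
  ∂[2,3,4] = [3,4] − [2,4] + [2,3].
This gives a 12×6 integer matrix of rank 6; reducing to Smith normal form yields diagonal entries (1,1,1,1,1,1).

Computing H_k = (kernel of ∂_k) / (image of ∂_{k+1}):

  H_0: rank C_0 − rank ∂_1 = 6 − 5 = 1, and the invariant factors of ∂_1 are all 1, so H_0 ≅ Z.
  H_1: rank ker ∂_1 − rank ∂_2 = (12 − 5) − 6 = 1, and the invariant factors of ∂_2 are all 1, so H_1 ≅ Z.
  H_2: rank ker ∂_2 − rank ∂_3 = (6 − 6) − 0 = 0, and there is no ∂_3, so H_2 ≅ 0.

(K is a triangulation of the cylinder S^1 x I.)

H_0 = Z,  H_1 = Z,  H_2 = 0.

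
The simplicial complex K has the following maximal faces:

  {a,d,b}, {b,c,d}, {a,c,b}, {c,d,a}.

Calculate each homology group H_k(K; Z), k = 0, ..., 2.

H_0 = Z,  H_1 = 0,  H_2 = Z.

Take the total order a < b < c < d on the vertex set. Then K (dimension 2) consists of the simplices:

  0-simplices (4): a, b, c, d
  1-simplices (6): ab, ac, ad, bc, bd, cd
  2-simplices (4): abc, abd, acd, bcd

giving chain groups C_0 ≅ Z^4, C_1 ≅ Z^6, C_2 ≅ Z^4.

∂_1: C_1 → C_0 is given by ∂[p,q] = [q] − [p].
As a 4×6 matrix over Z this has rank 3, with invariant factors (1,1,1).

∂_2: C_2 → C_1 maps a triangle to the signed sum of its edges. For instance
  ∂abc = bc − ac + ab,
  ∂acd = cd − ad + ac.
This gives a 6×4 integer matrix of rank 3; reducing to Smith normal form yields diagonal entries (1,1,1).

From H_k ≅ ker(∂_k) / im(∂_{k+1}) we obtain:

  H_0: rank C_0 − rank ∂_1 = 4 − 3 = 1, and the invariant factors of ∂_1 are all 1, so H_0 = Z.
  H_1: rank ker ∂_1 − rank ∂_2 = (6 − 3) − 3 = 0, and the invariant factors of ∂_2 are all 1, so H_1 = 0.
  H_2: rank ker ∂_2 − rank ∂_3 = (4 − 3) − 0 = 1, and there is no ∂_3, so H_2 = Z.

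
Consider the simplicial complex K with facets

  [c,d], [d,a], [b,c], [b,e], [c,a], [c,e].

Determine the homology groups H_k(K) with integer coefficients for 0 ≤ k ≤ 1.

H_0 = Z,  H_1 = Z^2.

Fix the vertex order a < b < c < d < e and write every simplex with vertices in increasing order. Then dim K = 1 and the simplices of K are:

  0-simplices (5): a, b, c, d, e
  1-simplices (6): ac, ad, bc, be, cd, ce

Hence C_0 ≅ Z^5, C_1 ≅ Z^6.

The boundary map ∂_1: C_1 → C_0 sends each edge [p,q] (with p < q) to q − p. For instance
  ∂ce = e − c.
The resulting 5×6 matrix has rank 4, and its Smith normal form has invariant factors (1,1,1,1).

From H_k ≅ ker(∂_k) / im(∂_{k+1}) we obtain:

  H_0: rank C_0 − rank ∂_1 = 5 − 4 = 1, and the invariant factors of ∂_1 are all 1, so H_0 ≅ Z.
  H_1: rank ker ∂_1 − rank ∂_2 = (6 − 4) − 0 = 2, and there is no ∂_2, so H_1 ≅ Z^2.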